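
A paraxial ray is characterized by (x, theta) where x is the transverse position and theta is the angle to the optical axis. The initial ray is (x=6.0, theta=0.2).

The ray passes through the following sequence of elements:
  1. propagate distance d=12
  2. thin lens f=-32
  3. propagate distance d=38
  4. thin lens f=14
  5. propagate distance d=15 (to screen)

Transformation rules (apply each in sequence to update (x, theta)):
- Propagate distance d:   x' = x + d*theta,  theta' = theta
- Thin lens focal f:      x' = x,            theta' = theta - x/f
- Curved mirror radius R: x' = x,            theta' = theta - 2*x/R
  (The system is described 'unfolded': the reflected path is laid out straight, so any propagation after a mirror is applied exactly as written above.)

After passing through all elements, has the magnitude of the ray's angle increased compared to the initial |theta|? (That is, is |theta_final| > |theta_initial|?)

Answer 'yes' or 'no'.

Initial: x=6.0000 theta=0.2000
After 1 (propagate distance d=12): x=8.4000 theta=0.2000
After 2 (thin lens f=-32): x=8.4000 theta=0.4625
After 3 (propagate distance d=38): x=25.9750 theta=0.4625
After 4 (thin lens f=14): x=25.9750 theta=-39/28 (≈-1.3929)
After 5 (propagate distance d=15 (to screen)): x=1423/280 (≈5.0821) theta=-39/28 (≈-1.3929)
|theta_initial|=0.2000 |theta_final|=39/28 (≈1.3929) -> increased

Answer: yes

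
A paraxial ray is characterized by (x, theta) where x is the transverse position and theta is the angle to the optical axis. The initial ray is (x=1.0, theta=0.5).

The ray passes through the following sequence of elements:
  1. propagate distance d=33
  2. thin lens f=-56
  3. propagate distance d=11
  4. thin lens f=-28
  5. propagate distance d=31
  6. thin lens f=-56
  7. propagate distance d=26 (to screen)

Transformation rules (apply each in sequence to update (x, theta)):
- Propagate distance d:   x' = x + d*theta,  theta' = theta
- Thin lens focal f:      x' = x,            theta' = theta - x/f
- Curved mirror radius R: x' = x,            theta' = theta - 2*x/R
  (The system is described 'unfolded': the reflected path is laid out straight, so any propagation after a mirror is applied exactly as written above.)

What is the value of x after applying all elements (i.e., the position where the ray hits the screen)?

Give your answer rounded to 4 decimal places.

Answer: 164.1276

Derivation:
Initial: x=1.0000 theta=0.5000
After 1 (propagate distance d=33): x=17.5000 theta=0.5000
After 2 (thin lens f=-56): x=17.5000 theta=0.8125
After 3 (propagate distance d=11): x=26.4375 theta=0.8125
After 4 (thin lens f=-28): x=26.4375 theta=787/448 (≈1.7567)
After 5 (propagate distance d=31): x=36241/448 (≈80.8951) theta=787/448 (≈1.7567)
After 6 (thin lens f=-56): x=36241/448 (≈80.8951) theta=80313/25088 (≈3.2013)
After 7 (propagate distance d=26 (to screen)): x=2058817/12544 (≈164.1276) theta=80313/25088 (≈3.2013)
Rounded to 4 decimal places: x = 164.1276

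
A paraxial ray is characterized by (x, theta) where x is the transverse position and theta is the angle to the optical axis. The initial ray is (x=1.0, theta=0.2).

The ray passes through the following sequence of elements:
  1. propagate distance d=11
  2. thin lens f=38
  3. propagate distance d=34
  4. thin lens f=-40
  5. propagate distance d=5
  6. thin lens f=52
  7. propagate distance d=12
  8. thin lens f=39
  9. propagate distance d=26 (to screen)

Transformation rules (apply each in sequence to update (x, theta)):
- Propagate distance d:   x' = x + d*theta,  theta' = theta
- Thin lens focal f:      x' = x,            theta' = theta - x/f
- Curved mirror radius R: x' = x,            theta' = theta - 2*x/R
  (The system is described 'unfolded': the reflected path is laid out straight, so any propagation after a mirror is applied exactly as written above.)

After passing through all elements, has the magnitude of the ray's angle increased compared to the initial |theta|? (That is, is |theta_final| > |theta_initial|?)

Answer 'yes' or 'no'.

Answer: no

Derivation:
Initial: x=1.0000 theta=0.2000
After 1 (propagate distance d=11): x=3.2000 theta=0.2000
After 2 (thin lens f=38): x=3.2000 theta=11/95 (≈0.1158)
After 3 (propagate distance d=34): x=678/95 (≈7.1368) theta=11/95 (≈0.1158)
After 4 (thin lens f=-40): x=678/95 (≈7.1368) theta=559/1900 (≈0.2942)
After 5 (propagate distance d=5): x=3271/380 (≈8.6079) theta=559/1900 (≈0.2942)
After 6 (thin lens f=52): x=3271/380 (≈8.6079) theta=12713/98800 (≈0.1287)
After 7 (propagate distance d=12): x=125377/12350 (≈10.1520) theta=12713/98800 (≈0.1287)
After 8 (thin lens f=39): x=125377/12350 (≈10.1520) theta=-507209/3853200 (≈-0.1316)
After 9 (propagate distance d=26 (to screen)): x=199463/29640 (≈6.7295) theta=-507209/3853200 (≈-0.1316)
|theta_initial|=0.2000 |theta_final|=507209/3853200 (≈0.1316) -> not increased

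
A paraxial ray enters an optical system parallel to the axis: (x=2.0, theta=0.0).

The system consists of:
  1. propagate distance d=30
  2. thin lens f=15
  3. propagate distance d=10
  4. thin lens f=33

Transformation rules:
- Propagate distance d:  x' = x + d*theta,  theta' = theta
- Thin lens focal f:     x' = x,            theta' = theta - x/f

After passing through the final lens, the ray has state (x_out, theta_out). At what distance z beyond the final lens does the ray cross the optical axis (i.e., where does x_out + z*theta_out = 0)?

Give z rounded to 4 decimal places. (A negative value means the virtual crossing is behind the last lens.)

Initial: x=2.0000 theta=0.0000
After 1 (propagate distance d=30): x=2.0000 theta=0.0000
After 2 (thin lens f=15): x=2.0000 theta=-2/15 (≈-0.1333)
After 3 (propagate distance d=10): x=2/3 (≈0.6667) theta=-2/15 (≈-0.1333)
After 4 (thin lens f=33): x=2/3 (≈0.6667) theta=-76/495 (≈-0.1535)
z_focus = -x_out/theta_out = -(2/3)/(-76/495) = 165/38 ≈ 4.3421
Rounded to 4 decimal places: z = 4.3421

Answer: 4.3421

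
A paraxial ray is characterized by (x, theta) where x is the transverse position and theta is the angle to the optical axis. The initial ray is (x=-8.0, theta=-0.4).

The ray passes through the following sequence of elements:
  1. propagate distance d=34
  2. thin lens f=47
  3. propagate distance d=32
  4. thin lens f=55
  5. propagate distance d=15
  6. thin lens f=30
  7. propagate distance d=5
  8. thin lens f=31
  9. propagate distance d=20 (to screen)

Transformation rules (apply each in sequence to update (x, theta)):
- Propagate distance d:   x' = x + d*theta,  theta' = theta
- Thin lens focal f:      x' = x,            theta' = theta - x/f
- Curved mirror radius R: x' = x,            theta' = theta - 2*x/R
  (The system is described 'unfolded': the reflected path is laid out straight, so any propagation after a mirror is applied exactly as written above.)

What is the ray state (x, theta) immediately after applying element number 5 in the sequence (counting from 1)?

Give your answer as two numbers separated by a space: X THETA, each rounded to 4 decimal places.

Answer: -13.4290 0.4176

Derivation:
Initial: x=-8.0000 theta=-0.4000
After 1 (propagate distance d=34): x=-21.6000 theta=-0.4000
After 2 (thin lens f=47): x=-21.6000 theta=14/235 (≈0.0596)
After 3 (propagate distance d=32): x=-4628/235 (≈-19.6936) theta=14/235 (≈0.0596)
After 4 (thin lens f=55): x=-4628/235 (≈-19.6936) theta=5398/12925 (≈0.4176)
After 5 (propagate distance d=15): x=-34714/2585 (≈-13.4290) theta=5398/12925 (≈0.4176)
Rounded to 4 decimal places: x = -13.4290, theta = 0.4176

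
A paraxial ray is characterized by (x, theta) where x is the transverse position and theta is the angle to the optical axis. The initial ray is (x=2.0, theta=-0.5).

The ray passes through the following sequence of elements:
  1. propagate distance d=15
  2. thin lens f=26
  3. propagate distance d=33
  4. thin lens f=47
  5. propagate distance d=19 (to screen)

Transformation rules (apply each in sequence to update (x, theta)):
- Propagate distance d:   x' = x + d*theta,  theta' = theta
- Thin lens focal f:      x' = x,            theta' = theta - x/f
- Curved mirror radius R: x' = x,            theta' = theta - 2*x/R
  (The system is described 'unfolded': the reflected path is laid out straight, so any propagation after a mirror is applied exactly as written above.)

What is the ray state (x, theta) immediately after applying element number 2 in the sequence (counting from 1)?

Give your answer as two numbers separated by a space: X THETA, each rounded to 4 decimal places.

Initial: x=2.0000 theta=-0.5000
After 1 (propagate distance d=15): x=-5.5000 theta=-0.5000
After 2 (thin lens f=26): x=-5.5000 theta=-15/52 (≈-0.2885)
Rounded to 4 decimal places: x = -5.5000, theta = -0.2885

Answer: -5.5000 -0.2885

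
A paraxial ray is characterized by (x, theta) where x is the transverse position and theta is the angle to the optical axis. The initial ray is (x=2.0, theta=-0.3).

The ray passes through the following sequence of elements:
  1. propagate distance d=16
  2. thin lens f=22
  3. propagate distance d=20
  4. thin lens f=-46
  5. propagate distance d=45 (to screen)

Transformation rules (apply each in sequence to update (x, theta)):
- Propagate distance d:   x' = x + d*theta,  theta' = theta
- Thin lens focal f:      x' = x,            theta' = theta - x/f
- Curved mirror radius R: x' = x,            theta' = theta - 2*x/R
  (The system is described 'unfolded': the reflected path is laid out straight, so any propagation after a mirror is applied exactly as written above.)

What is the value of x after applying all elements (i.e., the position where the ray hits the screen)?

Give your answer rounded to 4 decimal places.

Initial: x=2.0000 theta=-0.3000
After 1 (propagate distance d=16): x=-2.8000 theta=-0.3000
After 2 (thin lens f=22): x=-2.8000 theta=-19/110 (≈-0.1727)
After 3 (propagate distance d=20): x=-344/55 (≈-6.2545) theta=-19/110 (≈-0.1727)
After 4 (thin lens f=-46): x=-344/55 (≈-6.2545) theta=-71/230 (≈-0.3087)
After 5 (propagate distance d=45 (to screen)): x=-50969/2530 (≈-20.1458) theta=-71/230 (≈-0.3087)
Rounded to 4 decimal places: x = -20.1458

Answer: -20.1458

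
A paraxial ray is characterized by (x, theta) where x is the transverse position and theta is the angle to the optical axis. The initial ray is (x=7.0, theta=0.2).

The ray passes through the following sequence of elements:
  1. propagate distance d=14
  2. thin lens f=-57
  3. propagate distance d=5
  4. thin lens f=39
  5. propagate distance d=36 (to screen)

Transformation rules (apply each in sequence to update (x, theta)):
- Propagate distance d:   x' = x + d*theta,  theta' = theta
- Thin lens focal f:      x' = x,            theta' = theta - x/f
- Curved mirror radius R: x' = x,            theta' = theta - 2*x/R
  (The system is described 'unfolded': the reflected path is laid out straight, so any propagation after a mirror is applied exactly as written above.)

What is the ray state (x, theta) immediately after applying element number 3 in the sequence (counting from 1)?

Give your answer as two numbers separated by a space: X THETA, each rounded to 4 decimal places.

Answer: 11.6596 0.3719

Derivation:
Initial: x=7.0000 theta=0.2000
After 1 (propagate distance d=14): x=9.8000 theta=0.2000
After 2 (thin lens f=-57): x=9.8000 theta=106/285 (≈0.3719)
After 3 (propagate distance d=5): x=3323/285 (≈11.6596) theta=106/285 (≈0.3719)
Rounded to 4 decimal places: x = 11.6596, theta = 0.3719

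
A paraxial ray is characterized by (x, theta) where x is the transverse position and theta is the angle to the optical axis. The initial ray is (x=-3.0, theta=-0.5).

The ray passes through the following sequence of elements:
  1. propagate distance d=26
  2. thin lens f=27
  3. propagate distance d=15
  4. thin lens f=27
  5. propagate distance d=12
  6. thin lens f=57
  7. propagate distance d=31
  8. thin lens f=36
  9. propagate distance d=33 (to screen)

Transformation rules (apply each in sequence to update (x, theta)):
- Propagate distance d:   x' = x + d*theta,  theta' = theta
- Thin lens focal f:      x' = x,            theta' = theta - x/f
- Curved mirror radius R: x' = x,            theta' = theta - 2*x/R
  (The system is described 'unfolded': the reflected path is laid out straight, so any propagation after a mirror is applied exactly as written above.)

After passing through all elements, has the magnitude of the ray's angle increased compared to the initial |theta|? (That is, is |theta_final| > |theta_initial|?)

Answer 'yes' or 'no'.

Answer: no

Derivation:
Initial: x=-3.0000 theta=-0.5000
After 1 (propagate distance d=26): x=-16.0000 theta=-0.5000
After 2 (thin lens f=27): x=-16.0000 theta=5/54 (≈0.0926)
After 3 (propagate distance d=15): x=-263/18 (≈-14.6111) theta=5/54 (≈0.0926)
After 4 (thin lens f=27): x=-263/18 (≈-14.6111) theta=154/243 (≈0.6337)
After 5 (propagate distance d=12): x=-1135/162 (≈-7.0062) theta=154/243 (≈0.6337)
After 6 (thin lens f=57): x=-1135/162 (≈-7.0062) theta=2329/3078 (≈0.7567)
After 7 (propagate distance d=31): x=2813/171 (≈16.4503) theta=2329/3078 (≈0.7567)
After 8 (thin lens f=36): x=2813/171 (≈16.4503) theta=205/684 (≈0.2997)
After 9 (propagate distance d=33 (to screen)): x=18017/684 (≈26.3406) theta=205/684 (≈0.2997)
|theta_initial|=0.5000 |theta_final|=205/684 (≈0.2997) -> not increased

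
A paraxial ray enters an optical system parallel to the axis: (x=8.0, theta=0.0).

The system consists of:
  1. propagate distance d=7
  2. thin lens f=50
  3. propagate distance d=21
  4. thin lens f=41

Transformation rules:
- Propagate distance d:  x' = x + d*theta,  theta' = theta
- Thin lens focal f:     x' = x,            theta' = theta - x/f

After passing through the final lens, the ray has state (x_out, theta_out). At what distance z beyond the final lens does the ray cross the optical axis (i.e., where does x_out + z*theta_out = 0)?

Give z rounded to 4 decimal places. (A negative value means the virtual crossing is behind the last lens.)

Initial: x=8.0000 theta=0.0000
After 1 (propagate distance d=7): x=8.0000 theta=0.0000
After 2 (thin lens f=50): x=8.0000 theta=-0.1600
After 3 (propagate distance d=21): x=4.6400 theta=-0.1600
After 4 (thin lens f=41): x=4.6400 theta=-56/205 (≈-0.2732)
z_focus = -x_out/theta_out = -(4.6400)/(-56/205) = 1189/70 ≈ 16.9857
Rounded to 4 decimal places: z = 16.9857

Answer: 16.9857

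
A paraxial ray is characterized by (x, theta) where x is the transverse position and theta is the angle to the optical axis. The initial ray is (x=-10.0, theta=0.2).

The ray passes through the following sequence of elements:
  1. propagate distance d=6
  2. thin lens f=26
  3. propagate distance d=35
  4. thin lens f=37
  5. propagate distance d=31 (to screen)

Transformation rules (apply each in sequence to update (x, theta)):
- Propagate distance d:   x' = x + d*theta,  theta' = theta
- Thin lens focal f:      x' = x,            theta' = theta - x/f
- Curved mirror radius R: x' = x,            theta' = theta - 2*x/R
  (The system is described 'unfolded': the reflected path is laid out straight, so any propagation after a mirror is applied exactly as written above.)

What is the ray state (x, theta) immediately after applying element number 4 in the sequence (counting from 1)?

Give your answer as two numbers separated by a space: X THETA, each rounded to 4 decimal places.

Answer: 10.0462 0.2669

Derivation:
Initial: x=-10.0000 theta=0.2000
After 1 (propagate distance d=6): x=-8.8000 theta=0.2000
After 2 (thin lens f=26): x=-8.8000 theta=7/13 (≈0.5385)
After 3 (propagate distance d=35): x=653/65 (≈10.0462) theta=7/13 (≈0.5385)
After 4 (thin lens f=37): x=653/65 (≈10.0462) theta=642/2405 (≈0.2669)
Rounded to 4 decimal places: x = 10.0462, theta = 0.2669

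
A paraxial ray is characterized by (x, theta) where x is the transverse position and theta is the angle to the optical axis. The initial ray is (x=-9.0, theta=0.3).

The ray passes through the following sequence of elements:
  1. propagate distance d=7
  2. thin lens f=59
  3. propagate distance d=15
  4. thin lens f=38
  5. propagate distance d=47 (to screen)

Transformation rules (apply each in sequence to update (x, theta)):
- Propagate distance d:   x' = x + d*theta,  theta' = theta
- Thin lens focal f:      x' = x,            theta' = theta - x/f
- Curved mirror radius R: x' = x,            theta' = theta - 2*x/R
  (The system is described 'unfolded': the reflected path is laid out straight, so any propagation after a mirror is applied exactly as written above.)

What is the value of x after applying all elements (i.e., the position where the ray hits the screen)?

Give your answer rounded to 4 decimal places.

Answer: 19.7496

Derivation:
Initial: x=-9.0000 theta=0.3000
After 1 (propagate distance d=7): x=-6.9000 theta=0.3000
After 2 (thin lens f=59): x=-6.9000 theta=123/295 (≈0.4169)
After 3 (propagate distance d=15): x=-381/590 (≈-0.6458) theta=123/295 (≈0.4169)
After 4 (thin lens f=38): x=-381/590 (≈-0.6458) theta=9729/22420 (≈0.4339)
After 5 (propagate distance d=47 (to screen)): x=88557/4484 (≈19.7496) theta=9729/22420 (≈0.4339)
Rounded to 4 decimal places: x = 19.7496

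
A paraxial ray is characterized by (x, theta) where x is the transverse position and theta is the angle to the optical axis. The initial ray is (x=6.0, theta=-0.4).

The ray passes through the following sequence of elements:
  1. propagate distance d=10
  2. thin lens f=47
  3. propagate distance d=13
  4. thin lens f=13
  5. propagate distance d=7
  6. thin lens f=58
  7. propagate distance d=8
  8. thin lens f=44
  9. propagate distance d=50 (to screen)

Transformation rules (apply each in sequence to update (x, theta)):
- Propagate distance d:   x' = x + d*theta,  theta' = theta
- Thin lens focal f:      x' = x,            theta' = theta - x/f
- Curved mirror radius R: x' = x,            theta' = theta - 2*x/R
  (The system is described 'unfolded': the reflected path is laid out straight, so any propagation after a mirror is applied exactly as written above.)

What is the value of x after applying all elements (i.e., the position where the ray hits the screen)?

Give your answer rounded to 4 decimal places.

Initial: x=6.0000 theta=-0.4000
After 1 (propagate distance d=10): x=2.0000 theta=-0.4000
After 2 (thin lens f=47): x=2.0000 theta=-104/235 (≈-0.4426)
After 3 (propagate distance d=13): x=-882/235 (≈-3.7532) theta=-104/235 (≈-0.4426)
After 4 (thin lens f=13): x=-882/235 (≈-3.7532) theta=-2/13 (≈-0.1538)
After 5 (propagate distance d=7): x=-14756/3055 (≈-4.8301) theta=-2/13 (≈-0.1538)
After 6 (thin lens f=58): x=-14756/3055 (≈-4.8301) theta=-6252/88595 (≈-0.0706)
After 7 (propagate distance d=8): x=-95588/17719 (≈-5.3947) theta=-6252/88595 (≈-0.0706)
After 8 (thin lens f=44): x=-95588/17719 (≈-5.3947) theta=83/1595 (≈0.0520)
After 9 (propagate distance d=50 (to screen)): x=-544338/194909 (≈-2.7928) theta=83/1595 (≈0.0520)
Rounded to 4 decimal places: x = -2.7928

Answer: -2.7928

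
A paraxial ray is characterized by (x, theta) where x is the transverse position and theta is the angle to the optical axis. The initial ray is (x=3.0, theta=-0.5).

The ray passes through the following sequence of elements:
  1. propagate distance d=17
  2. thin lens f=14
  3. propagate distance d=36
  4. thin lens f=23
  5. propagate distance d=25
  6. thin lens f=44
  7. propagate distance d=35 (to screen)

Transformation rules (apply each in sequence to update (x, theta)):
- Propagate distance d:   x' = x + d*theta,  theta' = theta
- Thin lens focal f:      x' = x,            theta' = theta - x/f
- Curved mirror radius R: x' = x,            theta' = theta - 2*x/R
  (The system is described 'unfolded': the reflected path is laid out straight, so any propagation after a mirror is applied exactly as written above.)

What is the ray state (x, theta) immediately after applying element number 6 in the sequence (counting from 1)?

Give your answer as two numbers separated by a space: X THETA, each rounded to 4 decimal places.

Initial: x=3.0000 theta=-0.5000
After 1 (propagate distance d=17): x=-5.5000 theta=-0.5000
After 2 (thin lens f=14): x=-5.5000 theta=-3/28 (≈-0.1071)
After 3 (propagate distance d=36): x=-131/14 (≈-9.3571) theta=-3/28 (≈-0.1071)
After 4 (thin lens f=23): x=-131/14 (≈-9.3571) theta=193/644 (≈0.2997)
After 5 (propagate distance d=25): x=-1201/644 (≈-1.8649) theta=193/644 (≈0.2997)
After 6 (thin lens f=44): x=-1201/644 (≈-1.8649) theta=9693/28336 (≈0.3421)
Rounded to 4 decimal places: x = -1.8649, theta = 0.3421

Answer: -1.8649 0.3421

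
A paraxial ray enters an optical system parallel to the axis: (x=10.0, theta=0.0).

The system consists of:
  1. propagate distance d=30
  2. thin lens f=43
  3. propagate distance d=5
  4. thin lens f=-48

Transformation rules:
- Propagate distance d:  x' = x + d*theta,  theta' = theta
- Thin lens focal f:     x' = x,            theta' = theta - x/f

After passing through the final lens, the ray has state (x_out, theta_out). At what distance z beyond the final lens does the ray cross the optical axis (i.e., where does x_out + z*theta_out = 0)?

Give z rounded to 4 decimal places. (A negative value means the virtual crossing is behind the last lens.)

Answer: 182.4000

Derivation:
Initial: x=10.0000 theta=0.0000
After 1 (propagate distance d=30): x=10.0000 theta=0.0000
After 2 (thin lens f=43): x=10.0000 theta=-10/43 (≈-0.2326)
After 3 (propagate distance d=5): x=380/43 (≈8.8372) theta=-10/43 (≈-0.2326)
After 4 (thin lens f=-48): x=380/43 (≈8.8372) theta=-25/516 (≈-0.0484)
z_focus = -x_out/theta_out = -(380/43)/(-25/516) = 182.4000
Rounded to 4 decimal places: z = 182.4000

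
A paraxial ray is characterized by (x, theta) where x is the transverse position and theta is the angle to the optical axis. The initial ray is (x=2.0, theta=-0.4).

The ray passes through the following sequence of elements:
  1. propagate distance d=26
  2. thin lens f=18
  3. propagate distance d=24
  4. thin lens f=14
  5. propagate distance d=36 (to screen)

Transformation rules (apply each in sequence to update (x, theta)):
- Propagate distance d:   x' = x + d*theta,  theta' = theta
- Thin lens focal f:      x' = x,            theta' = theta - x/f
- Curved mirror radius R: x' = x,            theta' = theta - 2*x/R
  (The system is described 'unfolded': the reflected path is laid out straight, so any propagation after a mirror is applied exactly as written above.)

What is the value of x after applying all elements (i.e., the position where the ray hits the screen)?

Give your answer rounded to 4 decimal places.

Answer: 13.0857

Derivation:
Initial: x=2.0000 theta=-0.4000
After 1 (propagate distance d=26): x=-8.4000 theta=-0.4000
After 2 (thin lens f=18): x=-8.4000 theta=1/15 (≈0.0667)
After 3 (propagate distance d=24): x=-6.8000 theta=1/15 (≈0.0667)
After 4 (thin lens f=14): x=-6.8000 theta=58/105 (≈0.5524)
After 5 (propagate distance d=36 (to screen)): x=458/35 (≈13.0857) theta=58/105 (≈0.5524)
Rounded to 4 decimal places: x = 13.0857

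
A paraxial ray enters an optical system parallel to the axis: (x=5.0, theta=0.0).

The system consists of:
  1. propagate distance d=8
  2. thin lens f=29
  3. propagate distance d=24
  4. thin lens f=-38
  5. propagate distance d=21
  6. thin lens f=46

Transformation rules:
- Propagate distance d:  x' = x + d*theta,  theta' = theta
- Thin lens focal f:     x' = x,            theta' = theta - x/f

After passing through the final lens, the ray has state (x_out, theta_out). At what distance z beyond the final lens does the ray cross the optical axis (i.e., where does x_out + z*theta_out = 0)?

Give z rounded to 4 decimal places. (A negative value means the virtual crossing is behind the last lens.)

Answer: -22.7961

Derivation:
Initial: x=5.0000 theta=0.0000
After 1 (propagate distance d=8): x=5.0000 theta=0.0000
After 2 (thin lens f=29): x=5.0000 theta=-5/29 (≈-0.1724)
After 3 (propagate distance d=24): x=25/29 (≈0.8621) theta=-5/29 (≈-0.1724)
After 4 (thin lens f=-38): x=25/29 (≈0.8621) theta=-165/1102 (≈-0.1497)
After 5 (propagate distance d=21): x=-2515/1102 (≈-2.2822) theta=-165/1102 (≈-0.1497)
After 6 (thin lens f=46): x=-2515/1102 (≈-2.2822) theta=-175/1748 (≈-0.1001)
z_focus = -x_out/theta_out = -(-2515/1102)/(-175/1748) = -23138/1015 ≈ -22.7961
Rounded to 4 decimal places: z = -22.7961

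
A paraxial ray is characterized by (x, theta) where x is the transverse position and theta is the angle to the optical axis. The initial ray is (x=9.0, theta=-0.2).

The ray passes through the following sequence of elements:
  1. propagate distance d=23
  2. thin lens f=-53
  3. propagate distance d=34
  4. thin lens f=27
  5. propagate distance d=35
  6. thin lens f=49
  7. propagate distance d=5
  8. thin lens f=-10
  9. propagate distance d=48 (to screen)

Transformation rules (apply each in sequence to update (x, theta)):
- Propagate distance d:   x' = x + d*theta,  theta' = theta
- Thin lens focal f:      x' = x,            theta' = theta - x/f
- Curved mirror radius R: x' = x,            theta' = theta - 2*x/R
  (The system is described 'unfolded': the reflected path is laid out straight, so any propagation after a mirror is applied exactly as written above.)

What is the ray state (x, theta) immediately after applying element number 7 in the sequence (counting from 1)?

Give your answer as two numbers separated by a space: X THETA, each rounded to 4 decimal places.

Initial: x=9.0000 theta=-0.2000
After 1 (propagate distance d=23): x=4.4000 theta=-0.2000
After 2 (thin lens f=-53): x=4.4000 theta=-31/265 (≈-0.1170)
After 3 (propagate distance d=34): x=112/265 (≈0.4226) theta=-31/265 (≈-0.1170)
After 4 (thin lens f=27): x=112/265 (≈0.4226) theta=-949/7155 (≈-0.1326)
After 5 (propagate distance d=35): x=-30191/7155 (≈-4.2196) theta=-949/7155 (≈-0.1326)
After 6 (thin lens f=49): x=-30191/7155 (≈-4.2196) theta=-466/10017 (≈-0.0465)
After 7 (propagate distance d=5): x=-74329/16695 (≈-4.4522) theta=-466/10017 (≈-0.0465)
Rounded to 4 decimal places: x = -4.4522, theta = -0.0465

Answer: -4.4522 -0.0465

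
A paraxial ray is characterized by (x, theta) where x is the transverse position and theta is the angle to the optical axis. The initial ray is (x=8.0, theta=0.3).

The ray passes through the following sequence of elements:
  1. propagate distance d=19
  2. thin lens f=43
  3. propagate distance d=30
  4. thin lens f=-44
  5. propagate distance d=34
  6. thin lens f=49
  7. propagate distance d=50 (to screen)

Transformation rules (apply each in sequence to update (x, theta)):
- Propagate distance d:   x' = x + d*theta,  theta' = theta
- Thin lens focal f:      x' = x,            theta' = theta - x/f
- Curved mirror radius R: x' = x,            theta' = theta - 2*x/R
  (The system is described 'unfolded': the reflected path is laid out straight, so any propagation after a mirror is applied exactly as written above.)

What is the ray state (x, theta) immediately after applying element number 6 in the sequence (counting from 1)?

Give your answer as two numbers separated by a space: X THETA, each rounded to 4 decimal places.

Initial: x=8.0000 theta=0.3000
After 1 (propagate distance d=19): x=13.7000 theta=0.3000
After 2 (thin lens f=43): x=13.7000 theta=-4/215 (≈-0.0186)
After 3 (propagate distance d=30): x=5651/430 (≈13.1419) theta=-4/215 (≈-0.0186)
After 4 (thin lens f=-44): x=5651/430 (≈13.1419) theta=5299/18920 (≈0.2801)
After 5 (propagate distance d=34): x=42881/1892 (≈22.6644) theta=5299/18920 (≈0.2801)
After 6 (thin lens f=49): x=42881/1892 (≈22.6644) theta=-169159/927080 (≈-0.1825)
Rounded to 4 decimal places: x = 22.6644, theta = -0.1825

Answer: 22.6644 -0.1825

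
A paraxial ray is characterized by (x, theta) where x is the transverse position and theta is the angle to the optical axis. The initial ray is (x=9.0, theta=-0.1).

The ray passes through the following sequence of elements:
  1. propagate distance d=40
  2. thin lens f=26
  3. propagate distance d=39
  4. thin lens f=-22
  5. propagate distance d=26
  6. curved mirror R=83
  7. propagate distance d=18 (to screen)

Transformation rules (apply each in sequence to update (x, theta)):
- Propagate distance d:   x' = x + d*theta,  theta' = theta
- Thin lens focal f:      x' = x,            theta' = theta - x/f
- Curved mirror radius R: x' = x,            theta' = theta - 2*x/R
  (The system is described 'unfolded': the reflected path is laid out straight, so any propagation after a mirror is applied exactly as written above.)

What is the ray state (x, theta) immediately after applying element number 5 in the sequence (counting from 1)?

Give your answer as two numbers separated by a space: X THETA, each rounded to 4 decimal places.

Answer: -21.5636 -0.5832

Derivation:
Initial: x=9.0000 theta=-0.1000
After 1 (propagate distance d=40): x=5.0000 theta=-0.1000
After 2 (thin lens f=26): x=5.0000 theta=-19/65 (≈-0.2923)
After 3 (propagate distance d=39): x=-6.4000 theta=-19/65 (≈-0.2923)
After 4 (thin lens f=-22): x=-6.4000 theta=-417/715 (≈-0.5832)
After 5 (propagate distance d=26): x=-1186/55 (≈-21.5636) theta=-417/715 (≈-0.5832)
Rounded to 4 decimal places: x = -21.5636, theta = -0.5832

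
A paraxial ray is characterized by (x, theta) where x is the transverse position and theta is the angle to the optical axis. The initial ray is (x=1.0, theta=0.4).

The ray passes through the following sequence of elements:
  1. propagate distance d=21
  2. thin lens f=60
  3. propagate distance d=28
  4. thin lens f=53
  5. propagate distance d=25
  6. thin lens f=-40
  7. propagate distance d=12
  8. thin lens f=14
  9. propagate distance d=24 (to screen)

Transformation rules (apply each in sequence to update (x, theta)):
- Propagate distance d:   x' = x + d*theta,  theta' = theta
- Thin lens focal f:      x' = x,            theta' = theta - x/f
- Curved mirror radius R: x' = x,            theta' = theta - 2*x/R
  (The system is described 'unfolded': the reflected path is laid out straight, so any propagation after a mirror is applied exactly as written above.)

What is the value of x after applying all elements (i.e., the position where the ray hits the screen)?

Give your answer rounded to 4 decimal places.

Initial: x=1.0000 theta=0.4000
After 1 (propagate distance d=21): x=9.4000 theta=0.4000
After 2 (thin lens f=60): x=9.4000 theta=73/300 (≈0.2433)
After 3 (propagate distance d=28): x=1216/75 (≈16.2133) theta=73/300 (≈0.2433)
After 4 (thin lens f=53): x=1216/75 (≈16.2133) theta=-199/3180 (≈-0.0626)
After 5 (propagate distance d=25): x=77639/5300 (≈14.6489) theta=-199/3180 (≈-0.0626)
After 6 (thin lens f=-40): x=77639/5300 (≈14.6489) theta=193117/636000 (≈0.3036)
After 7 (propagate distance d=12): x=969507/53000 (≈18.2926) theta=193117/636000 (≈0.3036)
After 8 (thin lens f=14): x=969507/53000 (≈18.2926) theta=-637889/636000 (≈-1.0030)
After 9 (propagate distance d=24 (to screen)): x=-306271/53000 (≈-5.7787) theta=-637889/636000 (≈-1.0030)
Rounded to 4 decimal places: x = -5.7787

Answer: -5.7787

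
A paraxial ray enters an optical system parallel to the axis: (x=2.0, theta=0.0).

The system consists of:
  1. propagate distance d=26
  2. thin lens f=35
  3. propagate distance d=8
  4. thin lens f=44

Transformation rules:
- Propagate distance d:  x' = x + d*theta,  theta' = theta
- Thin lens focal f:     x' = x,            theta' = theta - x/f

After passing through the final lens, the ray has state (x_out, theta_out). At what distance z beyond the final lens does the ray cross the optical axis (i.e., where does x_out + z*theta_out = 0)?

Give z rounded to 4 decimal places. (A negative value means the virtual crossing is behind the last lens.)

Initial: x=2.0000 theta=0.0000
After 1 (propagate distance d=26): x=2.0000 theta=0.0000
After 2 (thin lens f=35): x=2.0000 theta=-2/35 (≈-0.0571)
After 3 (propagate distance d=8): x=54/35 (≈1.5429) theta=-2/35 (≈-0.0571)
After 4 (thin lens f=44): x=54/35 (≈1.5429) theta=-71/770 (≈-0.0922)
z_focus = -x_out/theta_out = -(54/35)/(-71/770) = 1188/71 ≈ 16.7324
Rounded to 4 decimal places: z = 16.7324

Answer: 16.7324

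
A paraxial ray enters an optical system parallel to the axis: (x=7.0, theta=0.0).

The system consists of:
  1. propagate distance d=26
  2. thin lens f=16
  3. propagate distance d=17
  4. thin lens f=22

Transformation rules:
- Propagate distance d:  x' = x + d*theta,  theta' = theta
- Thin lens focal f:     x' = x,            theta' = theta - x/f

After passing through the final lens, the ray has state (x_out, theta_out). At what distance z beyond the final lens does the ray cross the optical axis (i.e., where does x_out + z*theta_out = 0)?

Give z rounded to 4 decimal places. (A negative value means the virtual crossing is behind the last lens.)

Initial: x=7.0000 theta=0.0000
After 1 (propagate distance d=26): x=7.0000 theta=0.0000
After 2 (thin lens f=16): x=7.0000 theta=-0.4375
After 3 (propagate distance d=17): x=-0.4375 theta=-0.4375
After 4 (thin lens f=22): x=-0.4375 theta=-147/352 (≈-0.4176)
z_focus = -x_out/theta_out = -(-0.4375)/(-147/352) = -22/21 ≈ -1.0476
Rounded to 4 decimal places: z = -1.0476

Answer: -1.0476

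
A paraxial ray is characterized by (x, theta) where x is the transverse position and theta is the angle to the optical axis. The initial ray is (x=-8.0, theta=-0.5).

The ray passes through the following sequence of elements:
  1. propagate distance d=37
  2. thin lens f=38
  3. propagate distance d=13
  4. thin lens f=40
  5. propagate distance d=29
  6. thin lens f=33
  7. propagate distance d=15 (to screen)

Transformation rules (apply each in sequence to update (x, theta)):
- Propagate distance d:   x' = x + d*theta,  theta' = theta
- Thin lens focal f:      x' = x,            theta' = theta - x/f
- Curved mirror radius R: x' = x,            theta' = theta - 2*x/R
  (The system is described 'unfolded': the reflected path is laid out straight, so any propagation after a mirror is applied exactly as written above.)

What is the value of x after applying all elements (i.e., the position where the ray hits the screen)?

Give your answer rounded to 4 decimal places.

Answer: 11.4677

Derivation:
Initial: x=-8.0000 theta=-0.5000
After 1 (propagate distance d=37): x=-26.5000 theta=-0.5000
After 2 (thin lens f=38): x=-26.5000 theta=15/76 (≈0.1974)
After 3 (propagate distance d=13): x=-1819/76 (≈-23.9342) theta=15/76 (≈0.1974)
After 4 (thin lens f=40): x=-1819/76 (≈-23.9342) theta=2419/3040 (≈0.7957)
After 5 (propagate distance d=29): x=-2609/3040 (≈-0.8582) theta=2419/3040 (≈0.7957)
After 6 (thin lens f=33): x=-2609/3040 (≈-0.8582) theta=20609/25080 (≈0.8217)
After 7 (propagate distance d=15 (to screen)): x=383481/33440 (≈11.4677) theta=20609/25080 (≈0.8217)
Rounded to 4 decimal places: x = 11.4677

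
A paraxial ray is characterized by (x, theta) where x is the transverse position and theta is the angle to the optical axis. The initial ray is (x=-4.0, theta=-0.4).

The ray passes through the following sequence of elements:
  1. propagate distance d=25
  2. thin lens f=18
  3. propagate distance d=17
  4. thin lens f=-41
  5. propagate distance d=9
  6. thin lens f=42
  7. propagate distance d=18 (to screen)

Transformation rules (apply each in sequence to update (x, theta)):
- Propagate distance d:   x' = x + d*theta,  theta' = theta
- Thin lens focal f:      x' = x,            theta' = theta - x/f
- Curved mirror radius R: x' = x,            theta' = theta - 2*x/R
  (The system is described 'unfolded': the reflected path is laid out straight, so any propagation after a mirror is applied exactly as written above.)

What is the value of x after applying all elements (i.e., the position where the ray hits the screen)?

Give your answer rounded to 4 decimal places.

Initial: x=-4.0000 theta=-0.4000
After 1 (propagate distance d=25): x=-14.0000 theta=-0.4000
After 2 (thin lens f=18): x=-14.0000 theta=17/45 (≈0.3778)
After 3 (propagate distance d=17): x=-341/45 (≈-7.5778) theta=17/45 (≈0.3778)
After 4 (thin lens f=-41): x=-341/45 (≈-7.5778) theta=356/1845 (≈0.1930)
After 5 (propagate distance d=9): x=-10777/1845 (≈-5.8412) theta=356/1845 (≈0.1930)
After 6 (thin lens f=42): x=-10777/1845 (≈-5.8412) theta=25729/77490 (≈0.3320)
After 7 (propagate distance d=18 (to screen)): x=1748/12915 (≈0.1353) theta=25729/77490 (≈0.3320)
Rounded to 4 decimal places: x = 0.1353

Answer: 0.1353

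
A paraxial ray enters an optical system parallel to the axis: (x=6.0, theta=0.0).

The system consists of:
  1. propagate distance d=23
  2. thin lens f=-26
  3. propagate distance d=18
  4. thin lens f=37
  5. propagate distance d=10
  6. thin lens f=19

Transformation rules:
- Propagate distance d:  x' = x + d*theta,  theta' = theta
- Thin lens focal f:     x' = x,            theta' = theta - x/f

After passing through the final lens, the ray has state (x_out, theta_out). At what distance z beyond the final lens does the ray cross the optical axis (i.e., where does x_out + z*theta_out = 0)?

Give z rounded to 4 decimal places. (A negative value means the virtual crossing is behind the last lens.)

Initial: x=6.0000 theta=0.0000
After 1 (propagate distance d=23): x=6.0000 theta=0.0000
After 2 (thin lens f=-26): x=6.0000 theta=3/13 (≈0.2308)
After 3 (propagate distance d=18): x=132/13 (≈10.1538) theta=3/13 (≈0.2308)
After 4 (thin lens f=37): x=132/13 (≈10.1538) theta=-21/481 (≈-0.0437)
After 5 (propagate distance d=10): x=4674/481 (≈9.7173) theta=-21/481 (≈-0.0437)
After 6 (thin lens f=19): x=4674/481 (≈9.7173) theta=-267/481 (≈-0.5551)
z_focus = -x_out/theta_out = -(4674/481)/(-267/481) = 1558/89 ≈ 17.5056
Rounded to 4 decimal places: z = 17.5056

Answer: 17.5056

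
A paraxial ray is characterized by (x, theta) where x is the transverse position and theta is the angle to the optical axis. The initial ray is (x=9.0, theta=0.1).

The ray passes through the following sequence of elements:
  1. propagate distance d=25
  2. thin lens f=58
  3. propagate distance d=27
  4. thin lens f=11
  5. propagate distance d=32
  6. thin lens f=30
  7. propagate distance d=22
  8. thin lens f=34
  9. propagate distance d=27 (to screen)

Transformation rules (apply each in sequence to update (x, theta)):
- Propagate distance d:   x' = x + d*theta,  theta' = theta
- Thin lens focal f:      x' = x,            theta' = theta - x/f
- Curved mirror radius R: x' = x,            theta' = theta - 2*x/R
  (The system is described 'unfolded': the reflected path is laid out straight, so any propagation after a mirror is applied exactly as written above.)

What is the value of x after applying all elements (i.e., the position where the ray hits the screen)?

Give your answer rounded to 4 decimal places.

Initial: x=9.0000 theta=0.1000
After 1 (propagate distance d=25): x=11.5000 theta=0.1000
After 2 (thin lens f=58): x=11.5000 theta=-57/580 (≈-0.0983)
After 3 (propagate distance d=27): x=5131/580 (≈8.8466) theta=-57/580 (≈-0.0983)
After 4 (thin lens f=11): x=5131/580 (≈8.8466) theta=-2879/3190 (≈-0.9025)
After 5 (propagate distance d=32): x=-25563/1276 (≈-20.0337) theta=-2879/3190 (≈-0.9025)
After 6 (thin lens f=30): x=-25563/1276 (≈-20.0337) theta=-599/2552 (≈-0.2347)
After 7 (propagate distance d=22): x=-8038/319 (≈-25.1975) theta=-599/2552 (≈-0.2347)
After 8 (thin lens f=34): x=-8038/319 (≈-25.1975) theta=21969/43384 (≈0.5064)
After 9 (propagate distance d=27 (to screen)): x=-45455/3944 (≈-11.5251) theta=21969/43384 (≈0.5064)
Rounded to 4 decimal places: x = -11.5251

Answer: -11.5251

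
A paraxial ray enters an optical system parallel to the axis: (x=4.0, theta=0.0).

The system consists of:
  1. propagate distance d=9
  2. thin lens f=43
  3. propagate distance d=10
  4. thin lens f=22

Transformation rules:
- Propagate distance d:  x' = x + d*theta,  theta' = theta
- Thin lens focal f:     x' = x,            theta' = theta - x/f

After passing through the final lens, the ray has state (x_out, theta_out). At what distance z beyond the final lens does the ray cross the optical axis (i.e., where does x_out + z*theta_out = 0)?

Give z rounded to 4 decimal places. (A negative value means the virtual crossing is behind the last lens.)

Answer: 13.2000

Derivation:
Initial: x=4.0000 theta=0.0000
After 1 (propagate distance d=9): x=4.0000 theta=0.0000
After 2 (thin lens f=43): x=4.0000 theta=-4/43 (≈-0.0930)
After 3 (propagate distance d=10): x=132/43 (≈3.0698) theta=-4/43 (≈-0.0930)
After 4 (thin lens f=22): x=132/43 (≈3.0698) theta=-10/43 (≈-0.2326)
z_focus = -x_out/theta_out = -(132/43)/(-10/43) = 13.2000
Rounded to 4 decimal places: z = 13.2000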